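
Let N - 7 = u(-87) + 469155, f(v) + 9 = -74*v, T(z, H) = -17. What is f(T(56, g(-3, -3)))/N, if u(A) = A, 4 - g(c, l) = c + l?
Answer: 1249/469075 ≈ 0.0026627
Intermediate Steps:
g(c, l) = 4 - c - l (g(c, l) = 4 - (c + l) = 4 + (-c - l) = 4 - c - l)
f(v) = -9 - 74*v
N = 469075 (N = 7 + (-87 + 469155) = 7 + 469068 = 469075)
f(T(56, g(-3, -3)))/N = (-9 - 74*(-17))/469075 = (-9 + 1258)*(1/469075) = 1249*(1/469075) = 1249/469075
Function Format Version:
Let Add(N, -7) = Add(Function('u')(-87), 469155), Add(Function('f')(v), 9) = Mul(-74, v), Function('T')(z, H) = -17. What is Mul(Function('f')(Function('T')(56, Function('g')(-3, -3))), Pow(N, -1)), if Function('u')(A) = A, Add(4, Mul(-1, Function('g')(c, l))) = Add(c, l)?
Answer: Rational(1249, 469075) ≈ 0.0026627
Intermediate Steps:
Function('g')(c, l) = Add(4, Mul(-1, c), Mul(-1, l)) (Function('g')(c, l) = Add(4, Mul(-1, Add(c, l))) = Add(4, Add(Mul(-1, c), Mul(-1, l))) = Add(4, Mul(-1, c), Mul(-1, l)))
Function('f')(v) = Add(-9, Mul(-74, v))
N = 469075 (N = Add(7, Add(-87, 469155)) = Add(7, 469068) = 469075)
Mul(Function('f')(Function('T')(56, Function('g')(-3, -3))), Pow(N, -1)) = Mul(Add(-9, Mul(-74, -17)), Pow(469075, -1)) = Mul(Add(-9, 1258), Rational(1, 469075)) = Mul(1249, Rational(1, 469075)) = Rational(1249, 469075)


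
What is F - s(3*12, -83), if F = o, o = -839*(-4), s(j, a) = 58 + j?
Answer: 3262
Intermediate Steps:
o = 3356
F = 3356
F - s(3*12, -83) = 3356 - (58 + 3*12) = 3356 - (58 + 36) = 3356 - 1*94 = 3356 - 94 = 3262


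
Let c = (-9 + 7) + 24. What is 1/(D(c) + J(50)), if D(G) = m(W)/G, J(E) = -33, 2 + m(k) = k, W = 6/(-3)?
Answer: -11/365 ≈ -0.030137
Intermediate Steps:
W = -2 (W = 6*(-⅓) = -2)
m(k) = -2 + k
c = 22 (c = -2 + 24 = 22)
D(G) = -4/G (D(G) = (-2 - 2)/G = -4/G)
1/(D(c) + J(50)) = 1/(-4/22 - 33) = 1/(-4*1/22 - 33) = 1/(-2/11 - 33) = 1/(-365/11) = -11/365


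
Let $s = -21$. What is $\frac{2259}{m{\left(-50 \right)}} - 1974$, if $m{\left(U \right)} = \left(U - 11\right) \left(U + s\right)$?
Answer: $- \frac{8547135}{4331} \approx -1973.5$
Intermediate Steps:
$m{\left(U \right)} = \left(-21 + U\right) \left(-11 + U\right)$ ($m{\left(U \right)} = \left(U - 11\right) \left(U - 21\right) = \left(U + \left(-20 + 9\right)\right) \left(-21 + U\right) = \left(U - 11\right) \left(-21 + U\right) = \left(-11 + U\right) \left(-21 + U\right) = \left(-21 + U\right) \left(-11 + U\right)$)
$\frac{2259}{m{\left(-50 \right)}} - 1974 = \frac{2259}{231 + \left(-50\right)^{2} - -1600} - 1974 = \frac{2259}{231 + 2500 + 1600} - 1974 = \frac{2259}{4331} - 1974 = - \frac{8547135}{4331}$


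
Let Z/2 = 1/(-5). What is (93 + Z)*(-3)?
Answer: -1389/5 ≈ -277.80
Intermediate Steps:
Z = -⅖ (Z = 2/(-5) = 2*(-⅕) = -⅖ ≈ -0.40000)
(93 + Z)*(-3) = (93 - ⅖)*(-3) = (463/5)*(-3) = -1389/5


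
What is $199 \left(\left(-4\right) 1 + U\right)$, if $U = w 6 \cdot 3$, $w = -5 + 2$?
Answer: $-11542$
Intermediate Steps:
$w = -3$
$U = -54$ ($U = \left(-3\right) 6 \cdot 3 = \left(-18\right) 3 = -54$)
$199 \left(\left(-4\right) 1 + U\right) = 199 \left(\left(-4\right) 1 - 54\right) = 199 \left(-4 - 54\right) = 199 \left(-58\right) = -11542$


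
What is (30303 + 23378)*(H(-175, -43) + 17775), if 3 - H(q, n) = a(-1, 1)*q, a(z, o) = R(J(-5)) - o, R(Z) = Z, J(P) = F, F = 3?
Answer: 973129168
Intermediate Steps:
J(P) = 3
a(z, o) = 3 - o
H(q, n) = 3 - 2*q (H(q, n) = 3 - (3 - 1*1)*q = 3 - (3 - 1)*q = 3 - 2*q)
(30303 + 23378)*(H(-175, -43) + 17775) = (30303 + 23378)*((3 - 2*(-175)) + 17775) = 53681*((3 + 350) + 17775) = 53681*(353 + 17775) = 53681*18128 = 973129168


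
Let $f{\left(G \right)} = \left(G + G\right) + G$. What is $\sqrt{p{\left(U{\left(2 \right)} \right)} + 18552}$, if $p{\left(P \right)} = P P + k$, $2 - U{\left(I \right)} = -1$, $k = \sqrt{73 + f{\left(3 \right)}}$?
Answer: $\sqrt{18561 + \sqrt{82}} \approx 136.27$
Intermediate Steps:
$f{\left(G \right)} = 3 G$ ($f{\left(G \right)} = 2 G + G = 3 G$)
$k = \sqrt{82}$ ($k = \sqrt{73 + 3 \cdot 3} = \sqrt{73 + 9} = \sqrt{82} \approx 9.0554$)
$U{\left(I \right)} = 3$ ($U{\left(I \right)} = 2 - -1 = 2 + 1 = 3$)
$p{\left(P \right)} = \sqrt{82} + P^{2}$ ($p{\left(P \right)} = P P + \sqrt{82} = P^{2} + \sqrt{82} = \sqrt{82} + P^{2}$)
$\sqrt{p{\left(U{\left(2 \right)} \right)} + 18552} = \sqrt{\left(\sqrt{82} + 3^{2}\right) + 18552} = \sqrt{\left(\sqrt{82} + 9\right) + 18552} = \sqrt{\left(9 + \sqrt{82}\right) + 18552} = \sqrt{18561 + \sqrt{82}}$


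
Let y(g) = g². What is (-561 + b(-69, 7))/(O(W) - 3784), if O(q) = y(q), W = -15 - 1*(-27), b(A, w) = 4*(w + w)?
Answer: 101/728 ≈ 0.13874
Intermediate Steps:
b(A, w) = 8*w (b(A, w) = 4*(2*w) = 8*w)
W = 12 (W = -15 + 27 = 12)
O(q) = q²
(-561 + b(-69, 7))/(O(W) - 3784) = (-561 + 8*7)/(12² - 3784) = (-561 + 56)/(144 - 3784) = -505/(-3640) = -505*(-1/3640) = 101/728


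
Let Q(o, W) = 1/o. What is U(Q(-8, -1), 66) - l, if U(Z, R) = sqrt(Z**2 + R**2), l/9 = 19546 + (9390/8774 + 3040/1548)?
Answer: -33189743959/188641 + sqrt(278785)/8 ≈ -1.7588e+5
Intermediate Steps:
l = 33189743959/188641 (l = 9*(19546 + (9390/8774 + 3040/1548)) = 9*(19546 + (9390*(1/8774) + 3040*(1/1548))) = 9*(19546 + (4695/4387 + 760/387)) = 9*(19546 + 5151085/1697769) = 9*(33189743959/1697769) = 33189743959/188641 ≈ 1.7594e+5)
U(Z, R) = sqrt(R**2 + Z**2)
U(Q(-8, -1), 66) - l = sqrt(66**2 + (1/(-8))**2) - 1*33189743959/188641 = sqrt(4356 + (-1/8)**2) - 33189743959/188641 = sqrt(4356 + 1/64) - 33189743959/188641 = sqrt(278785/64) - 33189743959/188641 = sqrt(278785)/8 - 33189743959/188641 = -33189743959/188641 + sqrt(278785)/8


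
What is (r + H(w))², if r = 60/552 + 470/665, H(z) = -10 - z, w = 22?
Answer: 36399679369/37429924 ≈ 972.48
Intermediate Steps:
r = 4989/6118 (r = 60*(1/552) + 470*(1/665) = 5/46 + 94/133 = 4989/6118 ≈ 0.81546)
(r + H(w))² = (4989/6118 + (-10 - 1*22))² = (4989/6118 + (-10 - 22))² = (4989/6118 - 32)² = (-190787/6118)² = 36399679369/37429924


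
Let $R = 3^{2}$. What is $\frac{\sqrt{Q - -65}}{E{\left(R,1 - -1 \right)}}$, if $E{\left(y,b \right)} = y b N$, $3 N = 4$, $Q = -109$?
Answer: $\frac{i \sqrt{11}}{12} \approx 0.27639 i$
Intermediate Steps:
$N = \frac{4}{3}$ ($N = \frac{1}{3} \cdot 4 = \frac{4}{3} \approx 1.3333$)
$R = 9$
$E{\left(y,b \right)} = \frac{4 b y}{3}$ ($E{\left(y,b \right)} = y b \frac{4}{3} = b y \frac{4}{3} = \frac{4 b y}{3}$)
$\frac{\sqrt{Q - -65}}{E{\left(R,1 - -1 \right)}} = \frac{\sqrt{-109 - -65}}{\frac{4}{3} \left(1 - -1\right) 9} = \frac{\sqrt{-109 + 65}}{\frac{4}{3} \left(1 + 1\right) 9} = \frac{\sqrt{-44}}{\frac{4}{3} \cdot 2 \cdot 9} = \frac{2 i \sqrt{11}}{24} = 2 i \sqrt{11} \cdot \frac{1}{24} = \frac{i \sqrt{11}}{12}$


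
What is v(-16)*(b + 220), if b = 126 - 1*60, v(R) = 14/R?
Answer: -1001/4 ≈ -250.25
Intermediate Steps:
b = 66 (b = 126 - 60 = 66)
v(-16)*(b + 220) = (14/(-16))*(66 + 220) = (14*(-1/16))*286 = -7/8*286 = -1001/4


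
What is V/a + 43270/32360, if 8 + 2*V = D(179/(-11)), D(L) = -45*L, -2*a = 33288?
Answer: 389656931/296229912 ≈ 1.3154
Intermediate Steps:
a = -16644 (a = -½*33288 = -16644)
V = 7967/22 (V = -4 + (-8055/(-11))/2 = -4 + (-8055*(-1)/11)/2 = -4 + (-45*(-179/11))/2 = -4 + (½)*(8055/11) = -4 + 8055/22 = 7967/22 ≈ 362.14)
V/a + 43270/32360 = (7967/22)/(-16644) + 43270/32360 = (7967/22)*(-1/16644) + 43270*(1/32360) = -7967/366168 + 4327/3236 = 389656931/296229912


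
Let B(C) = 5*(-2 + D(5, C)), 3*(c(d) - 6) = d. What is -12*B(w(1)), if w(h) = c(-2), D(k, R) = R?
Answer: -200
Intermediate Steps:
c(d) = 6 + d/3
w(h) = 16/3 (w(h) = 6 + (⅓)*(-2) = 6 - ⅔ = 16/3)
B(C) = -10 + 5*C (B(C) = 5*(-2 + C) = -10 + 5*C)
-12*B(w(1)) = -12*(-10 + 5*(16/3)) = -12*(-10 + 80/3) = -12*50/3 = -200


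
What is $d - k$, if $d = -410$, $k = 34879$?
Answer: $-35289$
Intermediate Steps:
$d - k = -410 - 34879 = -35289$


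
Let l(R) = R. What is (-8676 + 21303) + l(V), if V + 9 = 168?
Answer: 12786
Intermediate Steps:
V = 159 (V = -9 + 168 = 159)
(-8676 + 21303) + l(V) = (-8676 + 21303) + 159 = 12627 + 159 = 12786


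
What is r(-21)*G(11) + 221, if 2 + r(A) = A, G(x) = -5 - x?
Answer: 589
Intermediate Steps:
r(A) = -2 + A
r(-21)*G(11) + 221 = (-2 - 21)*(-5 - 1*11) + 221 = -23*(-5 - 11) + 221 = -23*(-16) + 221 = 368 + 221 = 589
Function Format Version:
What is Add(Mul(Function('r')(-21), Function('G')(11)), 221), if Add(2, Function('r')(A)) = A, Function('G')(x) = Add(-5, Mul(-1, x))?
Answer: 589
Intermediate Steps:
Function('r')(A) = Add(-2, A)
Add(Mul(Function('r')(-21), Function('G')(11)), 221) = Add(Mul(Add(-2, -21), Add(-5, Mul(-1, 11))), 221) = Add(Mul(-23, Add(-5, -11)), 221) = Add(Mul(-23, -16), 221) = Add(368, 221) = 589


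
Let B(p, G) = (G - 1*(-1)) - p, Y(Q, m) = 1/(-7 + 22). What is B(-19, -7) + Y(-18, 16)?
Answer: 196/15 ≈ 13.067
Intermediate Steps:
Y(Q, m) = 1/15
B(p, G) = 1 + G - p (B(p, G) = (G + 1) - p = (1 + G) - p = 1 + G - p)
B(-19, -7) + Y(-18, 16) = (1 - 7 - 1*(-19)) + 1/15 = (1 - 7 + 19) + 1/15 = 13 + 1/15 = 196/15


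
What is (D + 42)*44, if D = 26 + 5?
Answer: 3212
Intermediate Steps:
D = 31
(D + 42)*44 = (31 + 42)*44 = 73*44 = 3212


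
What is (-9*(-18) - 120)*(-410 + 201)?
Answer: -8778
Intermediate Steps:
(-9*(-18) - 120)*(-410 + 201) = (162 - 120)*(-209) = 42*(-209) = -8778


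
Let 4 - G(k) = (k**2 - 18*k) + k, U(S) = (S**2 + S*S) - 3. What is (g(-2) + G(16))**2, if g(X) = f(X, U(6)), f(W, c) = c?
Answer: 7921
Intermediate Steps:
U(S) = -3 + 2*S**2 (U(S) = (S**2 + S**2) - 3 = 2*S**2 - 3 = -3 + 2*S**2)
g(X) = 69 (g(X) = -3 + 2*6**2 = -3 + 2*36 = -3 + 72 = 69)
G(k) = 4 - k**2 + 17*k (G(k) = 4 - ((k**2 - 18*k) + k) = 4 - (k**2 - 17*k) = 4 + (-k**2 + 17*k) = 4 - k**2 + 17*k)
(g(-2) + G(16))**2 = (69 + (4 - 1*16**2 + 17*16))**2 = (69 + (4 - 1*256 + 272))**2 = (69 + (4 - 256 + 272))**2 = (69 + 20)**2 = 89**2 = 7921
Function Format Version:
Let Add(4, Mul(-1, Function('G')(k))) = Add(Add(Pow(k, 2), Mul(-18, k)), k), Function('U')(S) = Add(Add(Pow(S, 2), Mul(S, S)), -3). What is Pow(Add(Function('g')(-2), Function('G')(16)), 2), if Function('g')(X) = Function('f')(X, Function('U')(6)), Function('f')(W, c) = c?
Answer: 7921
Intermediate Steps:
Function('U')(S) = Add(-3, Mul(2, Pow(S, 2))) (Function('U')(S) = Add(Add(Pow(S, 2), Pow(S, 2)), -3) = Add(Mul(2, Pow(S, 2)), -3) = Add(-3, Mul(2, Pow(S, 2))))
Function('g')(X) = 69 (Function('g')(X) = Add(-3, Mul(2, Pow(6, 2))) = Add(-3, Mul(2, 36)) = Add(-3, 72) = 69)
Function('G')(k) = Add(4, Mul(-1, Pow(k, 2)), Mul(17, k)) (Function('G')(k) = Add(4, Mul(-1, Add(Add(Pow(k, 2), Mul(-18, k)), k))) = Add(4, Mul(-1, Add(Pow(k, 2), Mul(-17, k)))) = Add(4, Add(Mul(-1, Pow(k, 2)), Mul(17, k))) = Add(4, Mul(-1, Pow(k, 2)), Mul(17, k)))
Pow(Add(Function('g')(-2), Function('G')(16)), 2) = Pow(Add(69, Add(4, Mul(-1, Pow(16, 2)), Mul(17, 16))), 2) = Pow(Add(69, Add(4, Mul(-1, 256), 272)), 2) = Pow(Add(69, Add(4, -256, 272)), 2) = Pow(Add(69, 20), 2) = Pow(89, 2) = 7921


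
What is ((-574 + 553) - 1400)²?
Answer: 2019241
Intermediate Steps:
((-574 + 553) - 1400)² = (-21 - 1400)² = (-1421)² = 2019241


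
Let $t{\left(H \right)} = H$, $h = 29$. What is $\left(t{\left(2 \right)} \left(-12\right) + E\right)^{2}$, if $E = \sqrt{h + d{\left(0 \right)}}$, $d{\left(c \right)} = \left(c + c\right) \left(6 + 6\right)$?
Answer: $\left(24 - \sqrt{29}\right)^{2} \approx 346.51$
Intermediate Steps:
$d{\left(c \right)} = 24 c$ ($d{\left(c \right)} = 2 c 12 = 24 c$)
$E = \sqrt{29}$ ($E = \sqrt{29 + 24 \cdot 0} = \sqrt{29 + 0} = \sqrt{29} \approx 5.3852$)
$\left(t{\left(2 \right)} \left(-12\right) + E\right)^{2} = \left(2 \left(-12\right) + \sqrt{29}\right)^{2} = \left(-24 + \sqrt{29}\right)^{2}$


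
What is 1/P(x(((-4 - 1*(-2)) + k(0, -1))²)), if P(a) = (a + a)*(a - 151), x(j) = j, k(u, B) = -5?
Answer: -1/9996 ≈ -0.00010004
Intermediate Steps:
P(a) = 2*a*(-151 + a) (P(a) = (2*a)*(-151 + a) = 2*a*(-151 + a))
1/P(x(((-4 - 1*(-2)) + k(0, -1))²)) = 1/(2*((-4 - 1*(-2)) - 5)²*(-151 + ((-4 - 1*(-2)) - 5)²)) = 1/(2*((-4 + 2) - 5)²*(-151 + ((-4 + 2) - 5)²)) = 1/(2*(-2 - 5)²*(-151 + (-2 - 5)²)) = 1/(2*(-7)²*(-151 + (-7)²)) = 1/(2*49*(-151 + 49)) = 1/(2*49*(-102)) = 1/(-9996) = -1/9996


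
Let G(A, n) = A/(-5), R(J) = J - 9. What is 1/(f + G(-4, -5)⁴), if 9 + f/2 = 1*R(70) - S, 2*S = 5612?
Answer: -625/3442244 ≈ -0.00018157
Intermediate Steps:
S = 2806 (S = (½)*5612 = 2806)
R(J) = -9 + J
G(A, n) = -A/5 (G(A, n) = A*(-⅕) = -A/5)
f = -5508 (f = -18 + 2*(1*(-9 + 70) - 1*2806) = -18 + 2*(1*61 - 2806) = -18 + 2*(61 - 2806) = -18 + 2*(-2745) = -18 - 5490 = -5508)
1/(f + G(-4, -5)⁴) = 1/(-5508 + (-⅕*(-4))⁴) = 1/(-5508 + (⅘)⁴) = 1/(-5508 + 256/625) = 1/(-3442244/625) = -625/3442244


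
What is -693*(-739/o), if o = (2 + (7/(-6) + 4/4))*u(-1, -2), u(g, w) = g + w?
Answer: -93114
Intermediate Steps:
o = -11/2 (o = (2 + (7/(-6) + 4/4))*(-1 - 2) = (2 + (7*(-⅙) + 4*(¼)))*(-3) = (2 + (-7/6 + 1))*(-3) = (2 - ⅙)*(-3) = (11/6)*(-3) = -11/2 ≈ -5.5000)
-693*(-739/o) = -693/((-11/2/(-739))) = -693/((-11/2*(-1/739))) = -693/11/1478 = -693*1478/11 = -93114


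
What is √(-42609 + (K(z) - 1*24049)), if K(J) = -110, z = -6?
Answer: 4*I*√4173 ≈ 258.4*I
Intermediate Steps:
√(-42609 + (K(z) - 1*24049)) = √(-42609 + (-110 - 1*24049)) = √(-42609 + (-110 - 24049)) = √(-42609 - 24159) = √(-66768) = 4*I*√4173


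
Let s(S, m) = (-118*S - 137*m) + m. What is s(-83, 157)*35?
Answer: -404530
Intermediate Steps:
s(S, m) = -136*m - 118*S (s(S, m) = (-137*m - 118*S) + m = -136*m - 118*S)
s(-83, 157)*35 = (-136*157 - 118*(-83))*35 = (-21352 + 9794)*35 = -11558*35 = -404530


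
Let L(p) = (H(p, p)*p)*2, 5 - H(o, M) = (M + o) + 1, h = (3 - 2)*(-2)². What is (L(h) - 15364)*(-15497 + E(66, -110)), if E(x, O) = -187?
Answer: 241470864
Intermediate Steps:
h = 4 (h = 1*4 = 4)
H(o, M) = 4 - M - o (H(o, M) = 5 - ((M + o) + 1) = 5 - (1 + M + o) = 5 + (-1 - M - o) = 4 - M - o)
L(p) = 2*p*(4 - 2*p) (L(p) = ((4 - p - p)*p)*2 = ((4 - 2*p)*p)*2 = (p*(4 - 2*p))*2 = 2*p*(4 - 2*p))
(L(h) - 15364)*(-15497 + E(66, -110)) = (4*4*(2 - 1*4) - 15364)*(-15497 - 187) = (4*4*(2 - 4) - 15364)*(-15684) = (4*4*(-2) - 15364)*(-15684) = (-32 - 15364)*(-15684) = -15396*(-15684) = 241470864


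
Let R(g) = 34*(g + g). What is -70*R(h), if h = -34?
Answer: 161840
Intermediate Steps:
R(g) = 68*g (R(g) = 34*(2*g) = 68*g)
-70*R(h) = -4760*(-34) = -70*(-2312) = 161840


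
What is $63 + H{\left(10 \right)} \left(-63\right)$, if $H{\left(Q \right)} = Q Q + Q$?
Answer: $-6867$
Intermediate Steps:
$H{\left(Q \right)} = Q + Q^{2}$ ($H{\left(Q \right)} = Q^{2} + Q = Q + Q^{2}$)
$63 + H{\left(10 \right)} \left(-63\right) = 63 + 10 \left(1 + 10\right) \left(-63\right) = 63 + 10 \cdot 11 \left(-63\right) = 63 + 110 \left(-63\right) = 63 - 6930 = -6867$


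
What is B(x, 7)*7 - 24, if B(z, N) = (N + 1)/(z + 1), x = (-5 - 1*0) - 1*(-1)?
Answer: -128/3 ≈ -42.667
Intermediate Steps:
x = -4 (x = (-5 + 0) + 1 = -5 + 1 = -4)
B(z, N) = (1 + N)/(1 + z)
B(x, 7)*7 - 24 = ((1 + 7)/(1 - 4))*7 - 24 = (8/(-3))*7 - 24 = -1/3*8*7 - 24 = -8/3*7 - 24 = -56/3 - 24 = -128/3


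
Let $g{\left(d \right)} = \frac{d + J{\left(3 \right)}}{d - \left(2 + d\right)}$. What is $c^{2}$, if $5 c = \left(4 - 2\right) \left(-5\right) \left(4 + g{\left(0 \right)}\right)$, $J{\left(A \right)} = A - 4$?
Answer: $81$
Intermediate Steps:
$J{\left(A \right)} = -4 + A$ ($J{\left(A \right)} = A - 4 = -4 + A$)
$g{\left(d \right)} = \frac{1}{2} - \frac{d}{2}$ ($g{\left(d \right)} = \frac{d + \left(-4 + 3\right)}{d - \left(2 + d\right)} = \frac{d - 1}{-2} = \left(-1 + d\right) \left(- \frac{1}{2}\right) = \frac{1}{2} - \frac{d}{2}$)
$c = -9$ ($c = \frac{\left(4 - 2\right) \left(-5\right) \left(4 + \left(\frac{1}{2} - 0\right)\right)}{5} = \frac{2 \left(-5\right) \left(4 + \left(\frac{1}{2} + 0\right)\right)}{5} = \frac{\left(-10\right) \left(4 + \frac{1}{2}\right)}{5} = \frac{\left(-10\right) \frac{9}{2}}{5} = \frac{1}{5} \left(-45\right) = -9$)
$c^{2} = \left(-9\right)^{2} = 81$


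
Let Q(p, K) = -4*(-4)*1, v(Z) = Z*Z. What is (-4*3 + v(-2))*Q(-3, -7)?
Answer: -128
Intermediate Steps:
v(Z) = Z²
Q(p, K) = 16 (Q(p, K) = 16*1 = 16)
(-4*3 + v(-2))*Q(-3, -7) = (-4*3 + (-2)²)*16 = (-12 + 4)*16 = -8*16 = -128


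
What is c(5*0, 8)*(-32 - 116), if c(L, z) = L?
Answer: 0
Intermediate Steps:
c(5*0, 8)*(-32 - 116) = (5*0)*(-32 - 116) = 0*(-148) = 0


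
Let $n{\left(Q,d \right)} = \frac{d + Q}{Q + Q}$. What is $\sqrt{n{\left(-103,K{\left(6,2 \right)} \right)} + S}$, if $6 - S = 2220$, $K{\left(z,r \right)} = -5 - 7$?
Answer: $\frac{i \sqrt{93929614}}{206} \approx 47.047 i$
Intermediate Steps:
$K{\left(z,r \right)} = -12$
$n{\left(Q,d \right)} = \frac{Q + d}{2 Q}$
$S = -2214$ ($S = 6 - 2220 = -2214$)
$\sqrt{n{\left(-103,K{\left(6,2 \right)} \right)} + S} = \sqrt{\frac{-103 - 12}{2 \left(-103\right)} - 2214} = \sqrt{\frac{1}{2} \left(- \frac{1}{103}\right) \left(-115\right) - 2214} = \sqrt{\frac{115}{206} - 2214} = \sqrt{- \frac{455969}{206}} = \frac{i \sqrt{93929614}}{206}$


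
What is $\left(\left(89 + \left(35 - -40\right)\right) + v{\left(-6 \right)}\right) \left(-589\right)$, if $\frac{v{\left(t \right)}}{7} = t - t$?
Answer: $-96596$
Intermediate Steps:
$v{\left(t \right)} = 0$ ($v{\left(t \right)} = 7 \left(t - t\right) = 7 \cdot 0 = 0$)
$\left(\left(89 + \left(35 - -40\right)\right) + v{\left(-6 \right)}\right) \left(-589\right) = \left(\left(89 + \left(35 - -40\right)\right) + 0\right) \left(-589\right) = \left(\left(89 + \left(35 + 40\right)\right) + 0\right) \left(-589\right) = \left(\left(89 + 75\right) + 0\right) \left(-589\right) = \left(164 + 0\right) \left(-589\right) = 164 \left(-589\right) = -96596$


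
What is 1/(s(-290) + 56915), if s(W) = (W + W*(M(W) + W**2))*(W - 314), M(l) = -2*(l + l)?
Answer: 1/14934373675 ≈ 6.6960e-11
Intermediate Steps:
M(l) = -4*l
s(W) = (-314 + W)*(W + W*(W**2 - 4*W)) (s(W) = (W + W*(-4*W + W**2))*(W - 314) = (W + W*(W**2 - 4*W))*(-314 + W) = (-314 + W)*(W + W*(W**2 - 4*W)))
1/(s(-290) + 56915) = 1/(-290*(-314 + (-290)**3 - 318*(-290)**2 + 1257*(-290)) + 56915) = 1/(-290*(-314 - 24389000 - 318*84100 - 364530) + 56915) = 1/(-290*(-314 - 24389000 - 26743800 - 364530) + 56915) = 1/(-290*(-51497644) + 56915) = 1/(14934316760 + 56915) = 1/14934373675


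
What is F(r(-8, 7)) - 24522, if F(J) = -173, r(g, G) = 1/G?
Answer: -24695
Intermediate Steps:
F(r(-8, 7)) - 24522 = -173 - 24522 = -24695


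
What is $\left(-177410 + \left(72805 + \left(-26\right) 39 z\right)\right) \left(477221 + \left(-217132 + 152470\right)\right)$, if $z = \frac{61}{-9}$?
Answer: $- \frac{120961061123}{3} \approx -4.032 \cdot 10^{10}$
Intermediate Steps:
$z = - \frac{61}{9}$ ($z = 61 \left(- \frac{1}{9}\right) = - \frac{61}{9} \approx -6.7778$)
$\left(-177410 + \left(72805 + \left(-26\right) 39 z\right)\right) \left(477221 + \left(-217132 + 152470\right)\right) = \left(-177410 + \left(72805 + \left(-26\right) 39 \left(- \frac{61}{9}\right)\right)\right) \left(477221 + \left(-217132 + 152470\right)\right) = \left(-177410 + \left(72805 - - \frac{20618}{3}\right)\right) \left(477221 - 64662\right) = \left(-177410 + \left(72805 + \frac{20618}{3}\right)\right) 412559 = \left(-177410 + \frac{239033}{3}\right) 412559 = \left(- \frac{293197}{3}\right) 412559 = - \frac{120961061123}{3}$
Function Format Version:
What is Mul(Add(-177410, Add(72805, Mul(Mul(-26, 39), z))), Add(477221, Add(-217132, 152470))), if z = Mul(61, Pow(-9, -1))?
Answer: Rational(-120961061123, 3) ≈ -4.0320e+10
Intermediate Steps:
z = Rational(-61, 9) (z = Mul(61, Rational(-1, 9)) = Rational(-61, 9) ≈ -6.7778)
Mul(Add(-177410, Add(72805, Mul(Mul(-26, 39), z))), Add(477221, Add(-217132, 152470))) = Mul(Add(-177410, Add(72805, Mul(Mul(-26, 39), Rational(-61, 9)))), Add(477221, Add(-217132, 152470))) = Mul(Add(-177410, Add(72805, Mul(-1014, Rational(-61, 9)))), Add(477221, -64662)) = Mul(Add(-177410, Add(72805, Rational(20618, 3))), 412559) = Mul(Add(-177410, Rational(239033, 3)), 412559) = Mul(Rational(-293197, 3), 412559) = Rational(-120961061123, 3)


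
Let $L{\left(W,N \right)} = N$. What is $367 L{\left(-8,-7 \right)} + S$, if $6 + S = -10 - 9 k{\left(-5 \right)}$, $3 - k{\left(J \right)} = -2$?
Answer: $-2630$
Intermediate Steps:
$k{\left(J \right)} = 5$ ($k{\left(J \right)} = 3 - -2 = 3 + 2 = 5$)
$S = -61$ ($S = -6 - 55 = -61$)
$367 L{\left(-8,-7 \right)} + S = 367 \left(-7\right) - 61 = -2569 - 61 = -2630$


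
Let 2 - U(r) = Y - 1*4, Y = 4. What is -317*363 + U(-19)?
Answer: -115069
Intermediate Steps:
U(r) = 2 (U(r) = 2 - (4 - 1*4) = 2 - (4 - 4) = 2 - 1*0 = 2 + 0 = 2)
-317*363 + U(-19) = -317*363 + 2 = -115071 + 2 = -115069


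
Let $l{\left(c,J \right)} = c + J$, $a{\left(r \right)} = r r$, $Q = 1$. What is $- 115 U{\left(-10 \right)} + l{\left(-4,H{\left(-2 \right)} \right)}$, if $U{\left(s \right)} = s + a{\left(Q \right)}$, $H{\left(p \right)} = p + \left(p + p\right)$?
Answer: $1025$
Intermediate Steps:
$H{\left(p \right)} = 3 p$ ($H{\left(p \right)} = p + 2 p = 3 p$)
$a{\left(r \right)} = r^{2}$
$U{\left(s \right)} = 1 + s$ ($U{\left(s \right)} = s + 1^{2} = s + 1 = 1 + s$)
$l{\left(c,J \right)} = J + c$
$- 115 U{\left(-10 \right)} + l{\left(-4,H{\left(-2 \right)} \right)} = - 115 \left(1 - 10\right) + \left(3 \left(-2\right) - 4\right) = \left(-115\right) \left(-9\right) - 10 = 1035 - 10 = 1025$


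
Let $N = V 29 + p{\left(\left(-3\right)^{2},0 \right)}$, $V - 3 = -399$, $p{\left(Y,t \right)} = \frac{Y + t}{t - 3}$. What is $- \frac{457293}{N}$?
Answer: $\frac{152431}{3829} \approx 39.81$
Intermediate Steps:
$p{\left(Y,t \right)} = \frac{Y + t}{-3 + t}$
$V = -396$ ($V = 3 - 399 = -396$)
$N = -11487$ ($N = \left(-396\right) 29 + \frac{\left(-3\right)^{2} + 0}{-3 + 0} = -11484 + \frac{9 + 0}{-3} = -11484 - 3 = -11487$)
$- \frac{457293}{N} = - \frac{457293}{-11487} = \left(-457293\right) \left(- \frac{1}{11487}\right) = \frac{152431}{3829}$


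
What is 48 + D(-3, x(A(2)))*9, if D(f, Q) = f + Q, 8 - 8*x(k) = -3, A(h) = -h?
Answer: 267/8 ≈ 33.375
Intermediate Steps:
x(k) = 11/8 (x(k) = 1 - 1/8*(-3) = 1 + 3/8 = 11/8)
D(f, Q) = Q + f
48 + D(-3, x(A(2)))*9 = 48 + (11/8 - 3)*9 = 48 - 13/8*9 = 48 - 117/8 = 267/8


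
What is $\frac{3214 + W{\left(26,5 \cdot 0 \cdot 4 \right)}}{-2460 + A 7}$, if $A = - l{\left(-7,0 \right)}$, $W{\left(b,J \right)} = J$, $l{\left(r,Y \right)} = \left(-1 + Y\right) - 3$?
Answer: $- \frac{1607}{1216} \approx -1.3215$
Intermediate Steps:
$l{\left(r,Y \right)} = -4 + Y$
$A = 4$ ($A = - (-4 + 0) = \left(-1\right) \left(-4\right) = 4$)
$\frac{3214 + W{\left(26,5 \cdot 0 \cdot 4 \right)}}{-2460 + A 7} = \frac{3214 + 5 \cdot 0 \cdot 4}{-2460 + 4 \cdot 7} = \frac{3214 + 0 \cdot 4}{-2460 + 28} = \frac{3214 + 0}{-2432} = 3214 \left(- \frac{1}{2432}\right) = - \frac{1607}{1216}$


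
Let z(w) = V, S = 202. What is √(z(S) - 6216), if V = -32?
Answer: 2*I*√1562 ≈ 79.044*I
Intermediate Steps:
z(w) = -32
√(z(S) - 6216) = √(-32 - 6216) = √(-6248) = 2*I*√1562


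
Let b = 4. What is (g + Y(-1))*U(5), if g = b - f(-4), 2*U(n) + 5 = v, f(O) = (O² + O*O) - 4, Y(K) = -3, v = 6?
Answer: -27/2 ≈ -13.500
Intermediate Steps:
f(O) = -4 + 2*O² (f(O) = (O² + O²) - 4 = 2*O² - 4 = -4 + 2*O²)
U(n) = ½ (U(n) = -5/2 + (½)*6 = -5/2 + 3 = ½)
g = -24 (g = 4 - (-4 + 2*(-4)²) = 4 - (-4 + 2*16) = 4 - (-4 + 32) = 4 - 1*28 = 4 - 28 = -24)
(g + Y(-1))*U(5) = (-24 - 3)*(½) = -27*½ = -27/2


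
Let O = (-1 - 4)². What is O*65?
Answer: 1625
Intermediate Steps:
O = 25 (O = (-5)² = 25)
O*65 = 25*65 = 1625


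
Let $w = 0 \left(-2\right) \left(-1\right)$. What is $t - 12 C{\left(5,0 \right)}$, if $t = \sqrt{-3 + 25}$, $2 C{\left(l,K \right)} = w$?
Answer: $\sqrt{22} \approx 4.6904$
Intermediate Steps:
$w = 0$ ($w = 0 \left(-1\right) = 0$)
$C{\left(l,K \right)} = 0$ ($C{\left(l,K \right)} = \frac{1}{2} \cdot 0 = 0$)
$t = \sqrt{22} \approx 4.6904$
$t - 12 C{\left(5,0 \right)} = \sqrt{22} - 0 = \sqrt{22} + 0 = \sqrt{22}$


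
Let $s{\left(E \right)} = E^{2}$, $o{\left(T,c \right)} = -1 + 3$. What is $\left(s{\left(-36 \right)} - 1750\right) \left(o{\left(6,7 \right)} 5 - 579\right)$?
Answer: $258326$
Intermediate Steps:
$o{\left(T,c \right)} = 2$
$\left(s{\left(-36 \right)} - 1750\right) \left(o{\left(6,7 \right)} 5 - 579\right) = \left(\left(-36\right)^{2} - 1750\right) \left(2 \cdot 5 - 579\right) = \left(1296 - 1750\right) \left(10 - 579\right) = \left(-454\right) \left(-569\right) = 258326$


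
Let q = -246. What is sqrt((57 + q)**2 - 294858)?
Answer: 3*I*sqrt(28793) ≈ 509.06*I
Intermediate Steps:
sqrt((57 + q)**2 - 294858) = sqrt((57 - 246)**2 - 294858) = sqrt((-189)**2 - 294858) = sqrt(35721 - 294858) = sqrt(-259137) = 3*I*sqrt(28793)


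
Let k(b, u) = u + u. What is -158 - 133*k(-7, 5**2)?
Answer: -6808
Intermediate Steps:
k(b, u) = 2*u
-158 - 133*k(-7, 5**2) = -158 - 266*5**2 = -158 - 266*25 = -158 - 133*50 = -158 - 6650 = -6808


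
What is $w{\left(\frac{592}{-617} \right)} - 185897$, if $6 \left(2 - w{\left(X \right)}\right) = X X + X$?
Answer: $- \frac{212304537565}{1142067} \approx -1.859 \cdot 10^{5}$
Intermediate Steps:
$w{\left(X \right)} = 2 - \frac{X}{6} - \frac{X^{2}}{6}$ ($w{\left(X \right)} = 2 - \frac{X X + X}{6} = 2 - \frac{X^{2} + X}{6} = 2 - \frac{X + X^{2}}{6} = 2 - \left(\frac{X}{6} + \frac{X^{2}}{6}\right) = 2 - \frac{X}{6} - \frac{X^{2}}{6}$)
$w{\left(\frac{592}{-617} \right)} - 185897 = \left(2 - \frac{592 \frac{1}{-617}}{6} - \frac{\left(\frac{592}{-617}\right)^{2}}{6}\right) - 185897 = \left(2 - \frac{592 \left(- \frac{1}{617}\right)}{6} - \frac{\left(592 \left(- \frac{1}{617}\right)\right)^{2}}{6}\right) - 185897 = \left(2 - - \frac{296}{1851} - \frac{\left(- \frac{592}{617}\right)^{2}}{6}\right) - 185897 = \left(2 + \frac{296}{1851} - \frac{175232}{1142067}\right) - 185897 = \frac{2291534}{1142067} - 185897 = - \frac{212304537565}{1142067}$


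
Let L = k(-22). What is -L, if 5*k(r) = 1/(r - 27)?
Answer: 1/245 ≈ 0.0040816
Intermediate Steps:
k(r) = 1/(5*(-27 + r)) (k(r) = 1/(5*(r - 27)) = 1/(5*(-27 + r)))
L = -1/245 (L = 1/(5*(-27 - 22)) = (1/5)/(-49) = (1/5)*(-1/49) = -1/245 ≈ -0.0040816)
-L = -1*(-1/245) = 1/245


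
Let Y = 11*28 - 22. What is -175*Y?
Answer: -50050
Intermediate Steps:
Y = 286 (Y = 308 - 22 = 286)
-175*Y = -175*286 = -50050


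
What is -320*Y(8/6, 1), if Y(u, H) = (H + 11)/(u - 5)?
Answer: 11520/11 ≈ 1047.3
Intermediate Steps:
Y(u, H) = (11 + H)/(-5 + u)
-320*Y(8/6, 1) = -320*(11 + 1)/(-5 + 8/6) = -320*12/(-5 + 8*(⅙)) = -320*12/(-5 + 4/3) = -320*12/(-11/3) = -(-960)*12/11 = -320*(-36/11) = 11520/11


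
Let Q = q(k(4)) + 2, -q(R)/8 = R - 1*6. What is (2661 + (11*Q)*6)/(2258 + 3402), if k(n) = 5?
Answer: 3321/5660 ≈ 0.58675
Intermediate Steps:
q(R) = 48 - 8*R (q(R) = -8*(R - 1*6) = -8*(R - 6) = -8*(-6 + R) = 48 - 8*R)
Q = 10 (Q = (48 - 8*5) + 2 = (48 - 40) + 2 = 8 + 2 = 10)
(2661 + (11*Q)*6)/(2258 + 3402) = (2661 + (11*10)*6)/(2258 + 3402) = (2661 + 110*6)/5660 = (2661 + 660)*(1/5660) = 3321*(1/5660) = 3321/5660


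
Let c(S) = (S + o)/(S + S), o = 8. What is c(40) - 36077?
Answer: -180382/5 ≈ -36076.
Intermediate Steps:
c(S) = (8 + S)/(2*S) (c(S) = (S + 8)/(S + S) = (8 + S)/((2*S)) = (8 + S)*(1/(2*S)) = (8 + S)/(2*S))
c(40) - 36077 = (½)*(8 + 40)/40 - 36077 = (½)*(1/40)*48 - 36077 = ⅗ - 36077 = -180382/5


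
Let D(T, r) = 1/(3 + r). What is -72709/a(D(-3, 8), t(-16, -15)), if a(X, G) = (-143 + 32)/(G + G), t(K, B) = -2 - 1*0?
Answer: -290836/111 ≈ -2620.1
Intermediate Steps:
t(K, B) = -2 (t(K, B) = -2 + 0 = -2)
a(X, G) = -111/(2*G) (a(X, G) = -111*1/(2*G) = -111/(2*G))
-72709/a(D(-3, 8), t(-16, -15)) = -72709/((-111/2/(-2))) = -72709/((-111/2*(-½))) = -72709/111/4 = -72709*4/111 = -290836/111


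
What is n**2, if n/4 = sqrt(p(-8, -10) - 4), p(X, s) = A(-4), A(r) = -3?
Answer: -112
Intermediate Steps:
p(X, s) = -3
n = 4*I*sqrt(7) (n = 4*sqrt(-3 - 4) = 4*sqrt(-7) = 4*(I*sqrt(7)) = 4*I*sqrt(7) ≈ 10.583*I)
n**2 = (4*I*sqrt(7))**2 = -112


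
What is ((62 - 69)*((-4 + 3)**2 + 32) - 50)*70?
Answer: -19670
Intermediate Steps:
((62 - 69)*((-4 + 3)**2 + 32) - 50)*70 = (-7*((-1)**2 + 32) - 50)*70 = (-7*(1 + 32) - 50)*70 = (-7*33 - 50)*70 = (-231 - 50)*70 = -281*70 = -19670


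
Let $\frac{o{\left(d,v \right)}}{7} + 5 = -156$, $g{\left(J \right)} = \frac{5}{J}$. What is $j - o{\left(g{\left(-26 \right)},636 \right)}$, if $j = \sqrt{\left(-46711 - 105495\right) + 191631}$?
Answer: $1127 + 5 \sqrt{1577} \approx 1325.6$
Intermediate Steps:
$o{\left(d,v \right)} = -1127$ ($o{\left(d,v \right)} = -35 + 7 \left(-156\right) = -35 - 1092 = -1127$)
$j = 5 \sqrt{1577}$ ($j = \sqrt{\left(-46711 - 105495\right) + 191631} = \sqrt{-152206 + 191631} = \sqrt{39425} = 5 \sqrt{1577} \approx 198.56$)
$j - o{\left(g{\left(-26 \right)},636 \right)} = 5 \sqrt{1577} - -1127 = 5 \sqrt{1577} + 1127 = 1127 + 5 \sqrt{1577}$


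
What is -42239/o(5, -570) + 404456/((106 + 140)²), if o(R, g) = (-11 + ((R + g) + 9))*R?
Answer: 102854669/4765635 ≈ 21.583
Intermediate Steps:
o(R, g) = R*(-2 + R + g) (o(R, g) = (-11 + (9 + R + g))*R = (-2 + R + g)*R = R*(-2 + R + g))
-42239/o(5, -570) + 404456/((106 + 140)²) = -42239*1/(5*(-2 + 5 - 570)) + 404456/((106 + 140)²) = -42239/(5*(-567)) + 404456/(246²) = -42239/(-2835) + 404456/60516 = -42239*(-1/2835) + 404456*(1/60516) = 42239/2835 + 101114/15129 = 102854669/4765635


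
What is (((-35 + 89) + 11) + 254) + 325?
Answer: 644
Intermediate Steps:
(((-35 + 89) + 11) + 254) + 325 = ((54 + 11) + 254) + 325 = (65 + 254) + 325 = 319 + 325 = 644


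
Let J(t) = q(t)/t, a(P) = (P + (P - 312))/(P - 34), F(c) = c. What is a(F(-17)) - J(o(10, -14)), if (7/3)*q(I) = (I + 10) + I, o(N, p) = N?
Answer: 1963/357 ≈ 5.4986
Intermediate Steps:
q(I) = 30/7 + 6*I/7 (q(I) = 3*((I + 10) + I)/7 = 3*((10 + I) + I)/7 = 3*(10 + 2*I)/7 = 30/7 + 6*I/7)
a(P) = (-312 + 2*P)/(-34 + P) (a(P) = (P + (-312 + P))/(-34 + P) = (-312 + 2*P)/(-34 + P))
J(t) = (30/7 + 6*t/7)/t
a(F(-17)) - J(o(10, -14)) = 2*(-156 - 17)/(-34 - 17) - 6*(5 + 10)/(7*10) = 2*(-173)/(-51) - 6*15/(7*10) = 2*(-1/51)*(-173) - 1*9/7 = 346/51 - 9/7 = 1963/357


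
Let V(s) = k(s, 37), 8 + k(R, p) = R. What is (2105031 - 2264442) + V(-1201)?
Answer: -160620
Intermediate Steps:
k(R, p) = -8 + R
V(s) = -8 + s
(2105031 - 2264442) + V(-1201) = (2105031 - 2264442) + (-8 - 1201) = -159411 - 1209 = -160620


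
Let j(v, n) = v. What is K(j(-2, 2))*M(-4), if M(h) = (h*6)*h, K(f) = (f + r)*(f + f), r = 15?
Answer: -4992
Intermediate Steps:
K(f) = 2*f*(15 + f) (K(f) = (f + 15)*(f + f) = (15 + f)*(2*f) = 2*f*(15 + f))
M(h) = 6*h² (M(h) = (6*h)*h = 6*h²)
K(j(-2, 2))*M(-4) = (2*(-2)*(15 - 2))*(6*(-4)²) = (2*(-2)*13)*(6*16) = -52*96 = -4992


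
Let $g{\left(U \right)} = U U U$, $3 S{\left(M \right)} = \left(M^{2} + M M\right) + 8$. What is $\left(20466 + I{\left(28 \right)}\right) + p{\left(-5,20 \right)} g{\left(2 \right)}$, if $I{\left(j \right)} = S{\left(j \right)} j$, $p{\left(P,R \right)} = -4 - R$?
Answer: $\frac{104950}{3} \approx 34983.0$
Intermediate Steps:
$S{\left(M \right)} = \frac{8}{3} + \frac{2 M^{2}}{3}$ ($S{\left(M \right)} = \frac{\left(M^{2} + M M\right) + 8}{3} = \frac{\left(M^{2} + M^{2}\right) + 8}{3} = \frac{2 M^{2} + 8}{3} = \frac{8 + 2 M^{2}}{3} = \frac{8}{3} + \frac{2 M^{2}}{3}$)
$g{\left(U \right)} = U^{3}$ ($g{\left(U \right)} = U^{2} U = U^{3}$)
$I{\left(j \right)} = j \left(\frac{8}{3} + \frac{2 j^{2}}{3}\right)$ ($I{\left(j \right)} = \left(\frac{8}{3} + \frac{2 j^{2}}{3}\right) j = j \left(\frac{8}{3} + \frac{2 j^{2}}{3}\right)$)
$\left(20466 + I{\left(28 \right)}\right) + p{\left(-5,20 \right)} g{\left(2 \right)} = \left(20466 + \frac{2}{3} \cdot 28 \left(4 + 28^{2}\right)\right) + \left(-4 - 20\right) 2^{3} = \left(20466 + \frac{2}{3} \cdot 28 \left(4 + 784\right)\right) + \left(-4 - 20\right) 8 = \left(20466 + \frac{2}{3} \cdot 28 \cdot 788\right) - 192 = \left(20466 + \frac{44128}{3}\right) - 192 = \frac{105526}{3} - 192 = \frac{104950}{3}$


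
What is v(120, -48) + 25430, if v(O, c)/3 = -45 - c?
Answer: 25439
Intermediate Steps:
v(O, c) = -135 - 3*c (v(O, c) = 3*(-45 - c) = -135 - 3*c)
v(120, -48) + 25430 = (-135 - 3*(-48)) + 25430 = (-135 + 144) + 25430 = 9 + 25430 = 25439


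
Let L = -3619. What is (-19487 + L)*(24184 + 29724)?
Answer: -1245598248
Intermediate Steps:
(-19487 + L)*(24184 + 29724) = (-19487 - 3619)*(24184 + 29724) = -23106*53908 = -1245598248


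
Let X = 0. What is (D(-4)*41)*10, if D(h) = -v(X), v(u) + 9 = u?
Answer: 3690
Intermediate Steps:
v(u) = -9 + u
D(h) = 9 (D(h) = -(-9 + 0) = -1*(-9) = 9)
(D(-4)*41)*10 = (9*41)*10 = 369*10 = 3690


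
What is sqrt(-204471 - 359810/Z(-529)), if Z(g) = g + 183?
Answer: I*sqrt(6088488994)/173 ≈ 451.03*I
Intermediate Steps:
Z(g) = 183 + g
sqrt(-204471 - 359810/Z(-529)) = sqrt(-204471 - 359810/(183 - 529)) = sqrt(-204471 - 359810/(-346)) = sqrt(-204471 - 359810*(-1/346)) = sqrt(-204471 + 179905/173) = sqrt(-35193578/173) = I*sqrt(6088488994)/173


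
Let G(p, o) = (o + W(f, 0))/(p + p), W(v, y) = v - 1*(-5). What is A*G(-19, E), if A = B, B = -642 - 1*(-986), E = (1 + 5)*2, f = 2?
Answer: -172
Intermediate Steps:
W(v, y) = 5 + v (W(v, y) = v + 5 = 5 + v)
E = 12 (E = 6*2 = 12)
B = 344 (B = -642 + 986 = 344)
G(p, o) = (7 + o)/(2*p) (G(p, o) = (o + (5 + 2))/(p + p) = (o + 7)/((2*p)) = (7 + o)*(1/(2*p)) = (7 + o)/(2*p))
A = 344
A*G(-19, E) = 344*((½)*(7 + 12)/(-19)) = 344*((½)*(-1/19)*19) = 344*(-½) = -172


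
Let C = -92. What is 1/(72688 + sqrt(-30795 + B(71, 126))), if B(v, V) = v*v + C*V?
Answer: 36344/2641791345 - I*sqrt(37346)/5283582690 ≈ 1.3757e-5 - 3.6576e-8*I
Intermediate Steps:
B(v, V) = v**2 - 92*V (B(v, V) = v*v - 92*V = v**2 - 92*V)
1/(72688 + sqrt(-30795 + B(71, 126))) = 1/(72688 + sqrt(-30795 + (71**2 - 92*126))) = 1/(72688 + sqrt(-30795 + (5041 - 11592))) = 1/(72688 + sqrt(-30795 - 6551)) = 1/(72688 + sqrt(-37346)) = 1/(72688 + I*sqrt(37346))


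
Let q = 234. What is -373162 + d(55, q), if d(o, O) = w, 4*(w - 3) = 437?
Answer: -1492199/4 ≈ -3.7305e+5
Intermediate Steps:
w = 449/4 (w = 3 + (¼)*437 = 3 + 437/4 = 449/4 ≈ 112.25)
d(o, O) = 449/4
-373162 + d(55, q) = -373162 + 449/4 = -1492199/4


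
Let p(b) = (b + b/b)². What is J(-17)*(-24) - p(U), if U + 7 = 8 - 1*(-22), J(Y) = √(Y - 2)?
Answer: -576 - 24*I*√19 ≈ -576.0 - 104.61*I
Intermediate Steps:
J(Y) = √(-2 + Y)
U = 23 (U = -7 + (8 - 1*(-22)) = -7 + (8 + 22) = -7 + 30 = 23)
p(b) = (1 + b)² (p(b) = (b + 1)² = (1 + b)²)
J(-17)*(-24) - p(U) = √(-2 - 17)*(-24) - (1 + 23)² = √(-19)*(-24) - 1*24² = (I*√19)*(-24) - 1*576 = -24*I*√19 - 576 = -576 - 24*I*√19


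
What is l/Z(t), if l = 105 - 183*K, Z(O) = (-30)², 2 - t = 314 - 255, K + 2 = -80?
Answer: 1679/100 ≈ 16.790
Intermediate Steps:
K = -82 (K = -2 - 80 = -82)
t = -57 (t = 2 - (314 - 255) = 2 - 1*59 = 2 - 59 = -57)
Z(O) = 900
l = 15111 (l = 105 - 183*(-82) = 105 + 15006 = 15111)
l/Z(t) = 15111/900 = 15111*(1/900) = 1679/100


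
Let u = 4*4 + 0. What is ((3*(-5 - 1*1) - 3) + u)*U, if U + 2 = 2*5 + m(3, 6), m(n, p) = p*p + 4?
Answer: -240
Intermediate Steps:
m(n, p) = 4 + p² (m(n, p) = p² + 4 = 4 + p²)
U = 48 (U = -2 + (2*5 + (4 + 6²)) = -2 + (10 + (4 + 36)) = -2 + (10 + 40) = -2 + 50 = 48)
u = 16 (u = 16 + 0 = 16)
((3*(-5 - 1*1) - 3) + u)*U = ((3*(-5 - 1*1) - 3) + 16)*48 = ((3*(-5 - 1) - 3) + 16)*48 = ((3*(-6) - 3) + 16)*48 = ((-18 - 3) + 16)*48 = (-21 + 16)*48 = -5*48 = -240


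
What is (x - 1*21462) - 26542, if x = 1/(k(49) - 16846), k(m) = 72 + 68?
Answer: -801954825/16706 ≈ -48004.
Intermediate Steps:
k(m) = 140
x = -1/16706 (x = 1/(140 - 16846) = 1/(-16706) = -1/16706 ≈ -5.9859e-5)
(x - 1*21462) - 26542 = (-1/16706 - 1*21462) - 26542 = (-1/16706 - 21462) - 26542 = -358544173/16706 - 26542 = -801954825/16706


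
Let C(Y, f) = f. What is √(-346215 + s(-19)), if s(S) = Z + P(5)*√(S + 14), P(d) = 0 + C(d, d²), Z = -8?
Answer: √(-346223 + 25*I*√5) ≈ 0.047 + 588.41*I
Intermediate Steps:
P(d) = d² (P(d) = 0 + d² = d²)
s(S) = -8 + 25*√(14 + S) (s(S) = -8 + 5²*√(S + 14) = -8 + 25*√(14 + S))
√(-346215 + s(-19)) = √(-346215 + (-8 + 25*√(14 - 19))) = √(-346215 + (-8 + 25*√(-5))) = √(-346215 + (-8 + 25*(I*√5))) = √(-346215 + (-8 + 25*I*√5)) = √(-346223 + 25*I*√5)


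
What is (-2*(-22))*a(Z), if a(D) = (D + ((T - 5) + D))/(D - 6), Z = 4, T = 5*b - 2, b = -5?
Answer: 528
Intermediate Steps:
T = -27 (T = 5*(-5) - 2 = -25 - 2 = -27)
a(D) = (-32 + 2*D)/(-6 + D) (a(D) = (D + ((-27 - 5) + D))/(D - 6) = (D + (-32 + D))/(-6 + D) = (-32 + 2*D)/(-6 + D))
(-2*(-22))*a(Z) = (-2*(-22))*(2*(-16 + 4)/(-6 + 4)) = 44*(2*(-12)/(-2)) = 44*(2*(-½)*(-12)) = 44*12 = 528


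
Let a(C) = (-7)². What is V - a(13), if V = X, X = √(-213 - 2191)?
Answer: -49 + 2*I*√601 ≈ -49.0 + 49.031*I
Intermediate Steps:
X = 2*I*√601 (X = √(-2404) = 2*I*√601 ≈ 49.031*I)
a(C) = 49
V = 2*I*√601 ≈ 49.031*I
V - a(13) = 2*I*√601 - 1*49 = 2*I*√601 - 49 = -49 + 2*I*√601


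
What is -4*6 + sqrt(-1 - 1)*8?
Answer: -24 + 8*I*sqrt(2) ≈ -24.0 + 11.314*I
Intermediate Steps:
-4*6 + sqrt(-1 - 1)*8 = -24 + sqrt(-2)*8 = -24 + (I*sqrt(2))*8 = -24 + 8*I*sqrt(2)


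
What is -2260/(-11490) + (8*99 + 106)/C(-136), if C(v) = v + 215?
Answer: 1049656/90771 ≈ 11.564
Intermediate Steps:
C(v) = 215 + v
-2260/(-11490) + (8*99 + 106)/C(-136) = -2260/(-11490) + (8*99 + 106)/(215 - 136) = -2260*(-1/11490) + (792 + 106)/79 = 226/1149 + 898*(1/79) = 226/1149 + 898/79 = 1049656/90771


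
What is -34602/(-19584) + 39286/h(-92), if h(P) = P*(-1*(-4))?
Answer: -7881703/75072 ≈ -104.99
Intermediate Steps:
h(P) = 4*P (h(P) = P*4 = 4*P)
-34602/(-19584) + 39286/h(-92) = -34602/(-19584) + 39286/((4*(-92))) = -34602*(-1/19584) + 39286/(-368) = 5767/3264 + 39286*(-1/368) = 5767/3264 - 19643/184 = -7881703/75072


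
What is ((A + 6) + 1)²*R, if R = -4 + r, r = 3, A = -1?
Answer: -36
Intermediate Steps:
R = -1 (R = -4 + 3 = -1)
((A + 6) + 1)²*R = ((-1 + 6) + 1)²*(-1) = (5 + 1)²*(-1) = 6²*(-1) = 36*(-1) = -36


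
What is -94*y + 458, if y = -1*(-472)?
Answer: -43910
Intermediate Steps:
y = 472
-94*y + 458 = -94*472 + 458 = -44368 + 458 = -43910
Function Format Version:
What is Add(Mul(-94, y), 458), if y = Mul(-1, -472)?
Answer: -43910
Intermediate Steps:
y = 472
Add(Mul(-94, y), 458) = Add(Mul(-94, 472), 458) = Add(-44368, 458) = -43910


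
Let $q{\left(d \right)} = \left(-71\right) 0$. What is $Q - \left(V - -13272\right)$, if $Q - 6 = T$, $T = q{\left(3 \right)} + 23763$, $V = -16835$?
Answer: $27332$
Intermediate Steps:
$q{\left(d \right)} = 0$
$T = 23763$ ($T = 0 + 23763 = 23763$)
$Q = 23769$ ($Q = 6 + 23763 = 23769$)
$Q - \left(V - -13272\right) = 23769 - \left(-16835 - -13272\right) = 23769 - \left(-16835 + 13272\right) = 23769 - -3563 = 23769 + 3563 = 27332$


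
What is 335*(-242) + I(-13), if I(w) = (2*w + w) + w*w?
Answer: -80940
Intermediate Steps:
I(w) = w² + 3*w (I(w) = 3*w + w² = w² + 3*w)
335*(-242) + I(-13) = 335*(-242) - 13*(3 - 13) = -81070 - 13*(-10) = -81070 + 130 = -80940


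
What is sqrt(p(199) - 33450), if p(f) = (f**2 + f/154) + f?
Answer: sqrt(150627246)/154 ≈ 79.695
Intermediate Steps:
p(f) = f**2 + 155*f/154 (p(f) = (f**2 + f/154) + f = f**2 + 155*f/154)
sqrt(p(199) - 33450) = sqrt((1/154)*199*(155 + 154*199) - 33450) = sqrt((1/154)*199*(155 + 30646) - 33450) = sqrt((1/154)*199*30801 - 33450) = sqrt(6129399/154 - 33450) = sqrt(978099/154) = sqrt(150627246)/154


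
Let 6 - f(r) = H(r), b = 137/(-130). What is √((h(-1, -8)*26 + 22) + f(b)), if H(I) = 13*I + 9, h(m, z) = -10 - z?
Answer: I*√1930/10 ≈ 4.3932*I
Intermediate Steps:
b = -137/130 (b = 137*(-1/130) = -137/130 ≈ -1.0538)
H(I) = 9 + 13*I
f(r) = -3 - 13*r (f(r) = 6 - (9 + 13*r) = 6 + (-9 - 13*r) = -3 - 13*r)
√((h(-1, -8)*26 + 22) + f(b)) = √(((-10 - 1*(-8))*26 + 22) + (-3 - 13*(-137/130))) = √(((-10 + 8)*26 + 22) + (-3 + 137/10)) = √((-2*26 + 22) + 107/10) = √((-52 + 22) + 107/10) = √(-30 + 107/10) = √(-193/10) = I*√1930/10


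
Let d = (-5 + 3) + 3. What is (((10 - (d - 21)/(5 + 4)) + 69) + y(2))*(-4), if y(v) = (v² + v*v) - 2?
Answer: -3140/9 ≈ -348.89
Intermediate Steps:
d = 1 (d = -2 + 3 = 1)
y(v) = -2 + 2*v² (y(v) = (v² + v²) - 2 = 2*v² - 2 = -2 + 2*v²)
(((10 - (d - 21)/(5 + 4)) + 69) + y(2))*(-4) = (((10 - (1 - 21)/(5 + 4)) + 69) + (-2 + 2*2²))*(-4) = (((10 - (-20)/9) + 69) + (-2 + 2*4))*(-4) = (((10 - (-20)/9) + 69) + (-2 + 8))*(-4) = (((10 - 1*(-20/9)) + 69) + 6)*(-4) = (((10 + 20/9) + 69) + 6)*(-4) = ((110/9 + 69) + 6)*(-4) = (731/9 + 6)*(-4) = (785/9)*(-4) = -3140/9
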